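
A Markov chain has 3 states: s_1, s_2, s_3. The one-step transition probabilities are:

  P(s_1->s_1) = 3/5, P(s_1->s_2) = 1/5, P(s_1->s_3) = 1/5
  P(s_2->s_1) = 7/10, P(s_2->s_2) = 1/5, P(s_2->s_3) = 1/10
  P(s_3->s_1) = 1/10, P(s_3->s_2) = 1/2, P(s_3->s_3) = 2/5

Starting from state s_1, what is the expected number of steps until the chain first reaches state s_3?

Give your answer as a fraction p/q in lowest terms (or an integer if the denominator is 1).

Answer: 50/9

Derivation:
Let h_i = expected steps to first reach s_3 from state i.
Boundary: h_s_3 = 0.
First-step equations for the other states:
  h_s_1 = 1 + 3/5*h_s_1 + 1/5*h_s_2 + 1/5*h_s_3
  h_s_2 = 1 + 7/10*h_s_1 + 1/5*h_s_2 + 1/10*h_s_3

Substituting h_s_3 = 0 and rearranging gives the linear system (I - Q) h = 1:
  [2/5, -1/5] . (h_s_1, h_s_2) = 1
  [-7/10, 4/5] . (h_s_1, h_s_2) = 1

Solving yields:
  h_s_1 = 50/9
  h_s_2 = 55/9

Starting state is s_1, so the expected hitting time is h_s_1 = 50/9.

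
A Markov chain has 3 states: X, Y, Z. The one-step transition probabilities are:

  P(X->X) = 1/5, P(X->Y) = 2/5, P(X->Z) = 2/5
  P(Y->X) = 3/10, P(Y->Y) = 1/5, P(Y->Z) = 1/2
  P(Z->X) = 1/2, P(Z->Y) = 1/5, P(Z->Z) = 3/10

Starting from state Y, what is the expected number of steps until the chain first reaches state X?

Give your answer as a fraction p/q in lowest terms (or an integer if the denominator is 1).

Let h_i = expected steps to first reach X from state i.
Boundary: h_X = 0.
First-step equations for the other states:
  h_Y = 1 + 3/10*h_X + 1/5*h_Y + 1/2*h_Z
  h_Z = 1 + 1/2*h_X + 1/5*h_Y + 3/10*h_Z

Substituting h_X = 0 and rearranging gives the linear system (I - Q) h = 1:
  [4/5, -1/2] . (h_Y, h_Z) = 1
  [-1/5, 7/10] . (h_Y, h_Z) = 1

Solving yields:
  h_Y = 60/23
  h_Z = 50/23

Starting state is Y, so the expected hitting time is h_Y = 60/23.

Answer: 60/23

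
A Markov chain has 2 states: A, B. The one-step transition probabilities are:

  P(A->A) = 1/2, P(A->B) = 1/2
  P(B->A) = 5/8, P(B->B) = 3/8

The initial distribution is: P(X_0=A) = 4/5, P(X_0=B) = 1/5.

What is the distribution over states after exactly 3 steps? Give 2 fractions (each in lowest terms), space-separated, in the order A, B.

Propagating the distribution step by step (d_{t+1} = d_t * P):
d_0 = (A=4/5, B=1/5)
  d_1[A] = 4/5*1/2 + 1/5*5/8 = 21/40
  d_1[B] = 4/5*1/2 + 1/5*3/8 = 19/40
d_1 = (A=21/40, B=19/40)
  d_2[A] = 21/40*1/2 + 19/40*5/8 = 179/320
  d_2[B] = 21/40*1/2 + 19/40*3/8 = 141/320
d_2 = (A=179/320, B=141/320)
  d_3[A] = 179/320*1/2 + 141/320*5/8 = 1421/2560
  d_3[B] = 179/320*1/2 + 141/320*3/8 = 1139/2560
d_3 = (A=1421/2560, B=1139/2560)

Answer: 1421/2560 1139/2560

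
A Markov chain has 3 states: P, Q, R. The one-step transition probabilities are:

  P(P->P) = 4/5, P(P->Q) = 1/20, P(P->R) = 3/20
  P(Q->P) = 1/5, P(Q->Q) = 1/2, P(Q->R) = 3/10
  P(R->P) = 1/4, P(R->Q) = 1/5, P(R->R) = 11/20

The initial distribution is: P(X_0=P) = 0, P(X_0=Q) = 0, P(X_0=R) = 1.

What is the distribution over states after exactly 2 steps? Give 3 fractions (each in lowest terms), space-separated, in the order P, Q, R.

Propagating the distribution step by step (d_{t+1} = d_t * P):
d_0 = (P=0, Q=0, R=1)
  d_1[P] = 0*4/5 + 0*1/5 + 1*1/4 = 1/4
  d_1[Q] = 0*1/20 + 0*1/2 + 1*1/5 = 1/5
  d_1[R] = 0*3/20 + 0*3/10 + 1*11/20 = 11/20
d_1 = (P=1/4, Q=1/5, R=11/20)
  d_2[P] = 1/4*4/5 + 1/5*1/5 + 11/20*1/4 = 151/400
  d_2[Q] = 1/4*1/20 + 1/5*1/2 + 11/20*1/5 = 89/400
  d_2[R] = 1/4*3/20 + 1/5*3/10 + 11/20*11/20 = 2/5
d_2 = (P=151/400, Q=89/400, R=2/5)

Answer: 151/400 89/400 2/5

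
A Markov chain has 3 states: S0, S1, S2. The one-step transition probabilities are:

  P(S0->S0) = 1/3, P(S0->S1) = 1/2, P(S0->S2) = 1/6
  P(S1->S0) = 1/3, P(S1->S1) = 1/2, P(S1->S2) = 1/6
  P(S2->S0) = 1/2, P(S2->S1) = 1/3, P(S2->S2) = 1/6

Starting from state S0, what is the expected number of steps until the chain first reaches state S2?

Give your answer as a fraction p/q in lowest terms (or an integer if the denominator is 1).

Answer: 6

Derivation:
Let h_i = expected steps to first reach S2 from state i.
Boundary: h_S2 = 0.
First-step equations for the other states:
  h_S0 = 1 + 1/3*h_S0 + 1/2*h_S1 + 1/6*h_S2
  h_S1 = 1 + 1/3*h_S0 + 1/2*h_S1 + 1/6*h_S2

Substituting h_S2 = 0 and rearranging gives the linear system (I - Q) h = 1:
  [2/3, -1/2] . (h_S0, h_S1) = 1
  [-1/3, 1/2] . (h_S0, h_S1) = 1

Solving yields:
  h_S0 = 6
  h_S1 = 6

Starting state is S0, so the expected hitting time is h_S0 = 6.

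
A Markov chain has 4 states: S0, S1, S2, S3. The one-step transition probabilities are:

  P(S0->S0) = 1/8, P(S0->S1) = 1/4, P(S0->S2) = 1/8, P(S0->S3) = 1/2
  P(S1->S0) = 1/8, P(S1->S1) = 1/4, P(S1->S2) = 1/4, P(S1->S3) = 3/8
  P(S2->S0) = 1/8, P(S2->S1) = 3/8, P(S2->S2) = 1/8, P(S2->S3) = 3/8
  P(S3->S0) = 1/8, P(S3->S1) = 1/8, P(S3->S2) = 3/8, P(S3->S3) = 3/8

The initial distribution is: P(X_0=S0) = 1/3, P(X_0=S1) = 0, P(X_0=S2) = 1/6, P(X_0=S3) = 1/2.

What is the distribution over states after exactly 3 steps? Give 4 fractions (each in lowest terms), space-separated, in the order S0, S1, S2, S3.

Propagating the distribution step by step (d_{t+1} = d_t * P):
d_0 = (S0=1/3, S1=0, S2=1/6, S3=1/2)
  d_1[S0] = 1/3*1/8 + 0*1/8 + 1/6*1/8 + 1/2*1/8 = 1/8
  d_1[S1] = 1/3*1/4 + 0*1/4 + 1/6*3/8 + 1/2*1/8 = 5/24
  d_1[S2] = 1/3*1/8 + 0*1/4 + 1/6*1/8 + 1/2*3/8 = 1/4
  d_1[S3] = 1/3*1/2 + 0*3/8 + 1/6*3/8 + 1/2*3/8 = 5/12
d_1 = (S0=1/8, S1=5/24, S2=1/4, S3=5/12)
  d_2[S0] = 1/8*1/8 + 5/24*1/8 + 1/4*1/8 + 5/12*1/8 = 1/8
  d_2[S1] = 1/8*1/4 + 5/24*1/4 + 1/4*3/8 + 5/12*1/8 = 11/48
  d_2[S2] = 1/8*1/8 + 5/24*1/4 + 1/4*1/8 + 5/12*3/8 = 49/192
  d_2[S3] = 1/8*1/2 + 5/24*3/8 + 1/4*3/8 + 5/12*3/8 = 25/64
d_2 = (S0=1/8, S1=11/48, S2=49/192, S3=25/64)
  d_3[S0] = 1/8*1/8 + 11/48*1/8 + 49/192*1/8 + 25/64*1/8 = 1/8
  d_3[S1] = 1/8*1/4 + 11/48*1/4 + 49/192*3/8 + 25/64*1/8 = 179/768
  d_3[S2] = 1/8*1/8 + 11/48*1/4 + 49/192*1/8 + 25/64*3/8 = 193/768
  d_3[S3] = 1/8*1/2 + 11/48*3/8 + 49/192*3/8 + 25/64*3/8 = 25/64
d_3 = (S0=1/8, S1=179/768, S2=193/768, S3=25/64)

Answer: 1/8 179/768 193/768 25/64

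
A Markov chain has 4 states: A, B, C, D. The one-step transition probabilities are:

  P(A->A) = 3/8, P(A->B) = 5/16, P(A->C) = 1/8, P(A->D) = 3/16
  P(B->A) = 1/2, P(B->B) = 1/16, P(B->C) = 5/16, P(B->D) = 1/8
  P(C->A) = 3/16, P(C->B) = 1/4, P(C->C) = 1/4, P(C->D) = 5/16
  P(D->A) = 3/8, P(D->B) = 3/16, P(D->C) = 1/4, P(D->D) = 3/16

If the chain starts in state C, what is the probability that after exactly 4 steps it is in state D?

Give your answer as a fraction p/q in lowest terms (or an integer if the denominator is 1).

Computing P^4 by repeated multiplication:
P^1 =
  A: [3/8, 5/16, 1/8, 3/16]
  B: [1/2, 1/16, 5/16, 1/8]
  C: [3/16, 1/4, 1/4, 5/16]
  D: [3/8, 3/16, 1/4, 3/16]
P^2 =
  A: [25/64, 13/64, 57/256, 47/256]
  B: [83/256, 67/256, 49/256, 57/256]
  C: [23/64, 25/128, 31/128, 13/64]
  D: [45/128, 29/128, 55/256, 53/256]
P^3 =
  A: [1469/4096, 921/4096, 219/1024, 415/2048]
  B: [1523/4096, 849/4096, 925/4096, 799/4096]
  C: [725/2048, 457/2048, 445/2048, 421/2048]
  D: [1487/4096, 887/4096, 451/2048, 205/1024]
P^4 =
  A: [11895/32768, 3565/16384, 14367/65536, 13119/65536]
  B: [23499/65536, 14561/65536, 14187/65536, 13289/65536]
  C: [11867/32768, 7125/32768, 7199/32768, 6577/32768]
  D: [5911/16384, 7195/32768, 14297/65536, 13205/65536]

(P^4)[C -> D] = 6577/32768

Answer: 6577/32768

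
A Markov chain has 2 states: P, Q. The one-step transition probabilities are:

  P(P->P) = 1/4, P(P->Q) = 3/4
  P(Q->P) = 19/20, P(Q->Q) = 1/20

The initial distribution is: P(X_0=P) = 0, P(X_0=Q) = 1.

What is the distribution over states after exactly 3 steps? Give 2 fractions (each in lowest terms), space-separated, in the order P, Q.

Answer: 1501/2000 499/2000

Derivation:
Propagating the distribution step by step (d_{t+1} = d_t * P):
d_0 = (P=0, Q=1)
  d_1[P] = 0*1/4 + 1*19/20 = 19/20
  d_1[Q] = 0*3/4 + 1*1/20 = 1/20
d_1 = (P=19/20, Q=1/20)
  d_2[P] = 19/20*1/4 + 1/20*19/20 = 57/200
  d_2[Q] = 19/20*3/4 + 1/20*1/20 = 143/200
d_2 = (P=57/200, Q=143/200)
  d_3[P] = 57/200*1/4 + 143/200*19/20 = 1501/2000
  d_3[Q] = 57/200*3/4 + 143/200*1/20 = 499/2000
d_3 = (P=1501/2000, Q=499/2000)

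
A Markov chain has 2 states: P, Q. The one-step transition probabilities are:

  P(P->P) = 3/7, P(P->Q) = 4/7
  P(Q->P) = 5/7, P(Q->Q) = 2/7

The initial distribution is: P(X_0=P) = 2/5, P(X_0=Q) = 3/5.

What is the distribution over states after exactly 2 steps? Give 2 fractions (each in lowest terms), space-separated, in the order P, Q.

Propagating the distribution step by step (d_{t+1} = d_t * P):
d_0 = (P=2/5, Q=3/5)
  d_1[P] = 2/5*3/7 + 3/5*5/7 = 3/5
  d_1[Q] = 2/5*4/7 + 3/5*2/7 = 2/5
d_1 = (P=3/5, Q=2/5)
  d_2[P] = 3/5*3/7 + 2/5*5/7 = 19/35
  d_2[Q] = 3/5*4/7 + 2/5*2/7 = 16/35
d_2 = (P=19/35, Q=16/35)

Answer: 19/35 16/35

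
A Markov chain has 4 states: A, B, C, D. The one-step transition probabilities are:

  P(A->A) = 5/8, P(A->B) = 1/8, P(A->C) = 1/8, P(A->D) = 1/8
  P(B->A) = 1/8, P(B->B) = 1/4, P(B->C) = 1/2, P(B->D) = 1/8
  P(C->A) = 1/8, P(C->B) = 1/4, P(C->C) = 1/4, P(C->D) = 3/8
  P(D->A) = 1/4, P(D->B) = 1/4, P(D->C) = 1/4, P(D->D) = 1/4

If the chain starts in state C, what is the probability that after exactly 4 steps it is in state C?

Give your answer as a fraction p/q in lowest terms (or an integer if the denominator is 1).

Answer: 1111/4096

Derivation:
Computing P^4 by repeated multiplication:
P^1 =
  A: [5/8, 1/8, 1/8, 1/8]
  B: [1/8, 1/4, 1/2, 1/8]
  C: [1/8, 1/4, 1/4, 3/8]
  D: [1/4, 1/4, 1/4, 1/4]
P^2 =
  A: [29/64, 11/64, 13/64, 11/64]
  B: [13/64, 15/64, 19/64, 17/64]
  C: [15/64, 15/64, 19/64, 15/64]
  D: [9/32, 7/32, 9/32, 7/32]
P^3 =
  A: [191/512, 99/512, 121/512, 101/512]
  B: [133/512, 115/512, 145/512, 119/512]
  C: [139/512, 113/512, 143/512, 117/512]
  D: [75/256, 55/256, 69/256, 57/256]
P^4 =
  A: [1377/4096, 833/4096, 1031/4096, 855/4096]
  B: [1163/4096, 891/4096, 1121/4096, 921/4096]
  C: [1185/4096, 885/4096, 1111/4096, 915/4096]
  D: [613/2048, 437/2048, 547/2048, 451/2048]

(P^4)[C -> C] = 1111/4096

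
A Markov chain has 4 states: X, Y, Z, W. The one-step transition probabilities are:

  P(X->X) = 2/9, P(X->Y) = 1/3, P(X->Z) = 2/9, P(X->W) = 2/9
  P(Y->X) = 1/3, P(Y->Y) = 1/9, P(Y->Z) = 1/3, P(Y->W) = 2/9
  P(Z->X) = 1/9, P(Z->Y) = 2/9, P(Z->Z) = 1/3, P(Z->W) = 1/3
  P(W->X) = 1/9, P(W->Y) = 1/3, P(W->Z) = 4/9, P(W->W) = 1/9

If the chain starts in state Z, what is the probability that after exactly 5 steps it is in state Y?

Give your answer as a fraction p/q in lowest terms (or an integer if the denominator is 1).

Answer: 1586/6561

Derivation:
Computing P^5 by repeated multiplication:
P^1 =
  X: [2/9, 1/3, 2/9, 2/9]
  Y: [1/3, 1/9, 1/3, 2/9]
  Z: [1/9, 2/9, 1/3, 1/3]
  W: [1/9, 1/3, 4/9, 1/9]
P^2 =
  X: [17/81, 19/81, 1/3, 2/9]
  Y: [14/81, 22/81, 26/81, 19/81]
  Z: [14/81, 20/81, 29/81, 2/9]
  W: [16/81, 17/81, 1/3, 7/27]
P^3 =
  X: [136/729, 178/729, 244/729, 19/81]
  Y: [139/729, 173/729, 248/729, 169/729]
  Z: [5/27, 58/243, 247/729, 173/729]
  W: [131/729, 182/729, 248/729, 56/243]
P^4 =
  X: [407/2187, 529/2187, 2222/6561, 1531/6561]
  Y: [1214/6561, 59/243, 739/2187, 1537/6561]
  Z: [404/2187, 1592/6561, 2225/6561, 1532/6561]
  W: [136/729, 175/729, 2224/6561, 1538/6561]
P^5 =
  X: [3652/19683, 14287/59049, 19993/59049, 13813/59049]
  Y: [10961/59049, 4760/19683, 20006/59049, 13802/59049]
  Z: [10957/59049, 1586/6561, 20003/59049, 1535/6561]
  W: [5/27, 14309/59049, 19997/59049, 13808/59049]

(P^5)[Z -> Y] = 1586/6561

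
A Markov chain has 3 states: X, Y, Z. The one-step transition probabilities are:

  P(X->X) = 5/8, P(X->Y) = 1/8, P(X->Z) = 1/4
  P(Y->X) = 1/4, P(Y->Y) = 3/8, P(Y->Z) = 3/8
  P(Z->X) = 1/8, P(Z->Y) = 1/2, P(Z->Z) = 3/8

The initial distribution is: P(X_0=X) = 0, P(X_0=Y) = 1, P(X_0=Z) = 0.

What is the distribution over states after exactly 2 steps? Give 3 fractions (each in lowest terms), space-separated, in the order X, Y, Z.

Propagating the distribution step by step (d_{t+1} = d_t * P):
d_0 = (X=0, Y=1, Z=0)
  d_1[X] = 0*5/8 + 1*1/4 + 0*1/8 = 1/4
  d_1[Y] = 0*1/8 + 1*3/8 + 0*1/2 = 3/8
  d_1[Z] = 0*1/4 + 1*3/8 + 0*3/8 = 3/8
d_1 = (X=1/4, Y=3/8, Z=3/8)
  d_2[X] = 1/4*5/8 + 3/8*1/4 + 3/8*1/8 = 19/64
  d_2[Y] = 1/4*1/8 + 3/8*3/8 + 3/8*1/2 = 23/64
  d_2[Z] = 1/4*1/4 + 3/8*3/8 + 3/8*3/8 = 11/32
d_2 = (X=19/64, Y=23/64, Z=11/32)

Answer: 19/64 23/64 11/32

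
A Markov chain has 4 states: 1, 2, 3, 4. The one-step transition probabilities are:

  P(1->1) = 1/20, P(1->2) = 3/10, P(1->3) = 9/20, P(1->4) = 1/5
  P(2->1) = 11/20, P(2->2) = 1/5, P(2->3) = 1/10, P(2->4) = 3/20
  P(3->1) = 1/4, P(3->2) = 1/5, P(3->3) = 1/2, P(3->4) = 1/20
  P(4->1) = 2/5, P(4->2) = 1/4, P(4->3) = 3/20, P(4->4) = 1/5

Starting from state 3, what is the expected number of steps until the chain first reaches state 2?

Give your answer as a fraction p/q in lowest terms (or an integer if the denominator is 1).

Answer: 7980/1811

Derivation:
Let h_i = expected steps to first reach 2 from state i.
Boundary: h_2 = 0.
First-step equations for the other states:
  h_1 = 1 + 1/20*h_1 + 3/10*h_2 + 9/20*h_3 + 1/5*h_4
  h_3 = 1 + 1/4*h_1 + 1/5*h_2 + 1/2*h_3 + 1/20*h_4
  h_4 = 1 + 2/5*h_1 + 1/4*h_2 + 3/20*h_3 + 1/5*h_4

Substituting h_2 = 0 and rearranging gives the linear system (I - Q) h = 1:
  [19/20, -9/20, -1/5] . (h_1, h_3, h_4) = 1
  [-1/4, 1/2, -1/20] . (h_1, h_3, h_4) = 1
  [-2/5, -3/20, 4/5] . (h_1, h_3, h_4) = 1

Solving yields:
  h_1 = 7240/1811
  h_3 = 7980/1811
  h_4 = 7380/1811

Starting state is 3, so the expected hitting time is h_3 = 7980/1811.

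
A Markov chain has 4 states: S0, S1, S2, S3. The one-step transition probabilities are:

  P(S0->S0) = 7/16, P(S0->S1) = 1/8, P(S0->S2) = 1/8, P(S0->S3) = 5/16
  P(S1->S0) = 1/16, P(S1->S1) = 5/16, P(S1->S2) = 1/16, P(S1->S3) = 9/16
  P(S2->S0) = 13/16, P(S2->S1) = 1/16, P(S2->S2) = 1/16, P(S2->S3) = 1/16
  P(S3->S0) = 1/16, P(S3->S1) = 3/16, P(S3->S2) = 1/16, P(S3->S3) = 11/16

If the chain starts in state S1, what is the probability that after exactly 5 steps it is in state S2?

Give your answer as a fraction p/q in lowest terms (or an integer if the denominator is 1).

Answer: 9637/131072

Derivation:
Computing P^5 by repeated multiplication:
P^1 =
  S0: [7/16, 1/8, 1/8, 5/16]
  S1: [1/16, 5/16, 1/16, 9/16]
  S2: [13/16, 1/16, 1/16, 1/16]
  S3: [1/16, 3/16, 1/16, 11/16]
P^2 =
  S0: [41/128, 41/256, 23/256, 55/128]
  S1: [17/128, 55/256, 17/256, 75/128]
  S2: [53/128, 35/256, 29/256, 43/128]
  S3: [17/128, 51/256, 17/256, 77/128]
P^3 =
  S0: [1/4, 361/2048, 169/2048, 503/1024]
  S1: [83/512, 405/2048, 145/2048, 583/1024]
  S2: [155/512, 337/2048, 181/2048, 455/1024]
  S3: [83/512, 401/2048, 145/2048, 585/1024]
P^4 =
  S0: [1787/8192, 47/256, 5/64, 4261/8192]
  S1: [1445/8192, 1583/8192, 595/8192, 4569/8192]
  S2: [1985/8192, 1459/8192, 667/8192, 4081/8192]
  S3: [1445/8192, 1581/8192, 595/8192, 4571/8192]
P^5 =
  S0: [13297/65536, 24517/131072, 9979/131072, 34991/65536]
  S1: [12001/65536, 25107/131072, 9637/131072, 36163/65536]
  S2: [14053/65536, 24175/131072, 10177/131072, 34307/65536]
  S3: [12001/65536, 25103/131072, 9637/131072, 36165/65536]

(P^5)[S1 -> S2] = 9637/131072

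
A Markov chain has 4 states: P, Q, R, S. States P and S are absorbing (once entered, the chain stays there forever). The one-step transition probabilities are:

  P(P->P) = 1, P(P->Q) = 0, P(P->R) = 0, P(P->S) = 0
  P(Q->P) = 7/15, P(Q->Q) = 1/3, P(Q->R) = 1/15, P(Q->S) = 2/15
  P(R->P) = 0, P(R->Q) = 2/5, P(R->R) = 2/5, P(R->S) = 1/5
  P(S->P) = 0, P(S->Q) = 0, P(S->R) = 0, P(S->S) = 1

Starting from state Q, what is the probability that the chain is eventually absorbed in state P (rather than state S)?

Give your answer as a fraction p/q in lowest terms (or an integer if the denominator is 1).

Let a_i = P(absorbed in P | start in state i).
Boundary conditions: a_P = 1, a_S = 0.
For each transient state i, a_i = sum_j P(i->j) * a_j:
  a_Q = 7/15*a_P + 1/3*a_Q + 1/15*a_R + 2/15*a_S
  a_R = 0*a_P + 2/5*a_Q + 2/5*a_R + 1/5*a_S

Substituting a_P = 1 and a_S = 0, rearrange to (I - Q) a = r where r[i] = P(i -> P):
  [2/3, -1/15] . (a_Q, a_R) = 7/15
  [-2/5, 3/5] . (a_Q, a_R) = 0

Solving yields:
  a_Q = 3/4
  a_R = 1/2

Starting state is Q, so the absorption probability is a_Q = 3/4.

Answer: 3/4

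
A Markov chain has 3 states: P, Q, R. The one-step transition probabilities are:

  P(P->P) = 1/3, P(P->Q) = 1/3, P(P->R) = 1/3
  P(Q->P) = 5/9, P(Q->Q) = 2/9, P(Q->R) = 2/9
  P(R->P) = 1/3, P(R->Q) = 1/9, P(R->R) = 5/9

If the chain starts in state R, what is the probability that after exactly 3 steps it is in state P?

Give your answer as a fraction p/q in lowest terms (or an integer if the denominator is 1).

Answer: 275/729

Derivation:
Computing P^3 by repeated multiplication:
P^1 =
  P: [1/3, 1/3, 1/3]
  Q: [5/9, 2/9, 2/9]
  R: [1/3, 1/9, 5/9]
P^2 =
  P: [11/27, 2/9, 10/27]
  Q: [31/81, 7/27, 29/81]
  R: [29/81, 16/81, 4/9]
P^3 =
  P: [31/81, 55/243, 95/243]
  Q: [95/243, 164/729, 280/729]
  R: [275/729, 155/729, 299/729]

(P^3)[R -> P] = 275/729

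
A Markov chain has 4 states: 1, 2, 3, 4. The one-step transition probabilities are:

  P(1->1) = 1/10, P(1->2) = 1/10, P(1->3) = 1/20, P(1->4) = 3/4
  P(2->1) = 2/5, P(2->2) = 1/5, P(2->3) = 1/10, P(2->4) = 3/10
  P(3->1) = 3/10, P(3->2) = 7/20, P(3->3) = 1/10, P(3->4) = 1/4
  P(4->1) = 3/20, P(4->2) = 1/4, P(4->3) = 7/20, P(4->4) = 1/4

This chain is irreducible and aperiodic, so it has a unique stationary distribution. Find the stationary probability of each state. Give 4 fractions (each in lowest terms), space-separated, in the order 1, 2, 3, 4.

The stationary distribution satisfies pi = pi * P, i.e.:
  pi_1 = 1/10*pi_1 + 2/5*pi_2 + 3/10*pi_3 + 3/20*pi_4
  pi_2 = 1/10*pi_1 + 1/5*pi_2 + 7/20*pi_3 + 1/4*pi_4
  pi_3 = 1/20*pi_1 + 1/10*pi_2 + 1/10*pi_3 + 7/20*pi_4
  pi_4 = 3/4*pi_1 + 3/10*pi_2 + 1/4*pi_3 + 1/4*pi_4
with normalization: pi_1 + pi_2 + pi_3 + pi_4 = 1.

Using the first 3 balance equations plus normalization, the linear system A*pi = b is:
  [-9/10, 2/5, 3/10, 3/20] . pi = 0
  [1/10, -4/5, 7/20, 1/4] . pi = 0
  [1/20, 1/10, -9/10, 7/20] . pi = 0
  [1, 1, 1, 1] . pi = 1

Solving yields:
  pi_1 = 2666/12003
  pi_2 = 895/4001
  pi_3 = 728/4001
  pi_4 = 4468/12003

Verification (pi * P):
  2666/12003*1/10 + 895/4001*2/5 + 728/4001*3/10 + 4468/12003*3/20 = 2666/12003 = pi_1  (ok)
  2666/12003*1/10 + 895/4001*1/5 + 728/4001*7/20 + 4468/12003*1/4 = 895/4001 = pi_2  (ok)
  2666/12003*1/20 + 895/4001*1/10 + 728/4001*1/10 + 4468/12003*7/20 = 728/4001 = pi_3  (ok)
  2666/12003*3/4 + 895/4001*3/10 + 728/4001*1/4 + 4468/12003*1/4 = 4468/12003 = pi_4  (ok)

Answer: 2666/12003 895/4001 728/4001 4468/12003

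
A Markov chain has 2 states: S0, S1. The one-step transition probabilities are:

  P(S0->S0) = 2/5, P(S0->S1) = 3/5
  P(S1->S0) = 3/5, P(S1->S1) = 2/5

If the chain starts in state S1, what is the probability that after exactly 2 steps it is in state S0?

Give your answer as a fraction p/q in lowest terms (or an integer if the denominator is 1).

Computing P^2 by repeated multiplication:
P^1 =
  S0: [2/5, 3/5]
  S1: [3/5, 2/5]
P^2 =
  S0: [13/25, 12/25]
  S1: [12/25, 13/25]

(P^2)[S1 -> S0] = 12/25

Answer: 12/25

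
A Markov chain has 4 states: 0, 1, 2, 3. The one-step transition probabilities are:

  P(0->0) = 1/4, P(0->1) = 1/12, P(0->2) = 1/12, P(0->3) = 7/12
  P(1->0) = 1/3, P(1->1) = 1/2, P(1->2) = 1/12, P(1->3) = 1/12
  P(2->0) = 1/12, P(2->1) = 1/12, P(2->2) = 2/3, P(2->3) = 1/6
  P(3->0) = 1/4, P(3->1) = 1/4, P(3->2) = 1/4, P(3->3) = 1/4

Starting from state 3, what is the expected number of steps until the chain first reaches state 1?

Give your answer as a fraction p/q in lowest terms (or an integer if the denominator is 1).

Answer: 32/5

Derivation:
Let h_i = expected steps to first reach 1 from state i.
Boundary: h_1 = 0.
First-step equations for the other states:
  h_0 = 1 + 1/4*h_0 + 1/12*h_1 + 1/12*h_2 + 7/12*h_3
  h_2 = 1 + 1/12*h_0 + 1/12*h_1 + 2/3*h_2 + 1/6*h_3
  h_3 = 1 + 1/4*h_0 + 1/4*h_1 + 1/4*h_2 + 1/4*h_3

Substituting h_1 = 0 and rearranging gives the linear system (I - Q) h = 1:
  [3/4, -1/12, -7/12] . (h_0, h_2, h_3) = 1
  [-1/12, 1/3, -1/6] . (h_0, h_2, h_3) = 1
  [-1/4, -1/4, 3/4] . (h_0, h_2, h_3) = 1

Solving yields:
  h_0 = 36/5
  h_2 = 8
  h_3 = 32/5

Starting state is 3, so the expected hitting time is h_3 = 32/5.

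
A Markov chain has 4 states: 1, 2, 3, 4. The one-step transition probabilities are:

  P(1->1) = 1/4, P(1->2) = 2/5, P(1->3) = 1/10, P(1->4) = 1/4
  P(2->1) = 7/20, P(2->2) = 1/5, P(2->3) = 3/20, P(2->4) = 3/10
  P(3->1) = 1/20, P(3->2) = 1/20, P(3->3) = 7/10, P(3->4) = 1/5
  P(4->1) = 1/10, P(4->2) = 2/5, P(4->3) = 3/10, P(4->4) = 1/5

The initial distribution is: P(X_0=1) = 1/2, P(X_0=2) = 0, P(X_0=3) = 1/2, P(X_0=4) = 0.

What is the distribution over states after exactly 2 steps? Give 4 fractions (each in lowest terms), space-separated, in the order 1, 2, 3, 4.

Propagating the distribution step by step (d_{t+1} = d_t * P):
d_0 = (1=1/2, 2=0, 3=1/2, 4=0)
  d_1[1] = 1/2*1/4 + 0*7/20 + 1/2*1/20 + 0*1/10 = 3/20
  d_1[2] = 1/2*2/5 + 0*1/5 + 1/2*1/20 + 0*2/5 = 9/40
  d_1[3] = 1/2*1/10 + 0*3/20 + 1/2*7/10 + 0*3/10 = 2/5
  d_1[4] = 1/2*1/4 + 0*3/10 + 1/2*1/5 + 0*1/5 = 9/40
d_1 = (1=3/20, 2=9/40, 3=2/5, 4=9/40)
  d_2[1] = 3/20*1/4 + 9/40*7/20 + 2/5*1/20 + 9/40*1/10 = 127/800
  d_2[2] = 3/20*2/5 + 9/40*1/5 + 2/5*1/20 + 9/40*2/5 = 43/200
  d_2[3] = 3/20*1/10 + 9/40*3/20 + 2/5*7/10 + 9/40*3/10 = 317/800
  d_2[4] = 3/20*1/4 + 9/40*3/10 + 2/5*1/5 + 9/40*1/5 = 23/100
d_2 = (1=127/800, 2=43/200, 3=317/800, 4=23/100)

Answer: 127/800 43/200 317/800 23/100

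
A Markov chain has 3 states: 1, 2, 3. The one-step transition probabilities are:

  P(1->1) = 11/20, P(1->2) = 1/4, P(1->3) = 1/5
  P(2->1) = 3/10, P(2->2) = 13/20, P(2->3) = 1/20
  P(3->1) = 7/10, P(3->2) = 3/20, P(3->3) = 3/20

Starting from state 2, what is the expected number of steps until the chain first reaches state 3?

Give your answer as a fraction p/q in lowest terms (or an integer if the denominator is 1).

Let h_i = expected steps to first reach 3 from state i.
Boundary: h_3 = 0.
First-step equations for the other states:
  h_1 = 1 + 11/20*h_1 + 1/4*h_2 + 1/5*h_3
  h_2 = 1 + 3/10*h_1 + 13/20*h_2 + 1/20*h_3

Substituting h_3 = 0 and rearranging gives the linear system (I - Q) h = 1:
  [9/20, -1/4] . (h_1, h_2) = 1
  [-3/10, 7/20] . (h_1, h_2) = 1

Solving yields:
  h_1 = 80/11
  h_2 = 100/11

Starting state is 2, so the expected hitting time is h_2 = 100/11.

Answer: 100/11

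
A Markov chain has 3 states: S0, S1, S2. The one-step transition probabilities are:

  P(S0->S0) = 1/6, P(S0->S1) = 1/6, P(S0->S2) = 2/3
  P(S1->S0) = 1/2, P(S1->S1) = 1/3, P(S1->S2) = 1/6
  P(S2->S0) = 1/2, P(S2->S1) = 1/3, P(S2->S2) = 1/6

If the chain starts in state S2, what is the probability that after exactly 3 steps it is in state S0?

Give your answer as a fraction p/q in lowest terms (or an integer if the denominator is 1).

Computing P^3 by repeated multiplication:
P^1 =
  S0: [1/6, 1/6, 2/3]
  S1: [1/2, 1/3, 1/6]
  S2: [1/2, 1/3, 1/6]
P^2 =
  S0: [4/9, 11/36, 1/4]
  S1: [1/3, 1/4, 5/12]
  S2: [1/3, 1/4, 5/12]
P^3 =
  S0: [19/54, 7/27, 7/18]
  S1: [7/18, 5/18, 1/3]
  S2: [7/18, 5/18, 1/3]

(P^3)[S2 -> S0] = 7/18

Answer: 7/18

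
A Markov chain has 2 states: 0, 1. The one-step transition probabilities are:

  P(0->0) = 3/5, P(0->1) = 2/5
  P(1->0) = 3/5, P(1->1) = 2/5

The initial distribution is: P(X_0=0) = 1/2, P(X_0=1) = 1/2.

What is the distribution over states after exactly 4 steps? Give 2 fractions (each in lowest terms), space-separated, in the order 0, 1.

Answer: 3/5 2/5

Derivation:
Propagating the distribution step by step (d_{t+1} = d_t * P):
d_0 = (0=1/2, 1=1/2)
  d_1[0] = 1/2*3/5 + 1/2*3/5 = 3/5
  d_1[1] = 1/2*2/5 + 1/2*2/5 = 2/5
d_1 = (0=3/5, 1=2/5)
  d_2[0] = 3/5*3/5 + 2/5*3/5 = 3/5
  d_2[1] = 3/5*2/5 + 2/5*2/5 = 2/5
d_2 = (0=3/5, 1=2/5)
  d_3[0] = 3/5*3/5 + 2/5*3/5 = 3/5
  d_3[1] = 3/5*2/5 + 2/5*2/5 = 2/5
d_3 = (0=3/5, 1=2/5)
  d_4[0] = 3/5*3/5 + 2/5*3/5 = 3/5
  d_4[1] = 3/5*2/5 + 2/5*2/5 = 2/5
d_4 = (0=3/5, 1=2/5)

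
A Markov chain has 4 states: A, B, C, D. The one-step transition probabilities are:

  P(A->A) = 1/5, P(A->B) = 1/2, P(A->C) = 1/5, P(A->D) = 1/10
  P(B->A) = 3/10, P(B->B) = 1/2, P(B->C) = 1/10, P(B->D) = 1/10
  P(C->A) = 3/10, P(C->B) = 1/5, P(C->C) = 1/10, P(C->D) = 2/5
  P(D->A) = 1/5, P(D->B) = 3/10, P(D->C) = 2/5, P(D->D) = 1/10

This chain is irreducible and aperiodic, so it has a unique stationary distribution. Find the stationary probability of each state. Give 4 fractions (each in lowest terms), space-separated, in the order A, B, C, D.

The stationary distribution satisfies pi = pi * P, i.e.:
  pi_A = 1/5*pi_A + 3/10*pi_B + 3/10*pi_C + 1/5*pi_D
  pi_B = 1/2*pi_A + 1/2*pi_B + 1/5*pi_C + 3/10*pi_D
  pi_C = 1/5*pi_A + 1/10*pi_B + 1/10*pi_C + 2/5*pi_D
  pi_D = 1/10*pi_A + 1/10*pi_B + 2/5*pi_C + 1/10*pi_D
with normalization: pi_A + pi_B + pi_C + pi_D = 1.

Using the first 3 balance equations plus normalization, the linear system A*pi = b is:
  [-4/5, 3/10, 3/10, 1/5] . pi = 0
  [1/2, -1/2, 1/5, 3/10] . pi = 0
  [1/5, 1/10, -9/10, 2/5] . pi = 0
  [1, 1, 1, 1] . pi = 1

Solving yields:
  pi_A = 65/251
  pi_B = 105/251
  pi_C = 43/251
  pi_D = 38/251

Verification (pi * P):
  65/251*1/5 + 105/251*3/10 + 43/251*3/10 + 38/251*1/5 = 65/251 = pi_A  (ok)
  65/251*1/2 + 105/251*1/2 + 43/251*1/5 + 38/251*3/10 = 105/251 = pi_B  (ok)
  65/251*1/5 + 105/251*1/10 + 43/251*1/10 + 38/251*2/5 = 43/251 = pi_C  (ok)
  65/251*1/10 + 105/251*1/10 + 43/251*2/5 + 38/251*1/10 = 38/251 = pi_D  (ok)

Answer: 65/251 105/251 43/251 38/251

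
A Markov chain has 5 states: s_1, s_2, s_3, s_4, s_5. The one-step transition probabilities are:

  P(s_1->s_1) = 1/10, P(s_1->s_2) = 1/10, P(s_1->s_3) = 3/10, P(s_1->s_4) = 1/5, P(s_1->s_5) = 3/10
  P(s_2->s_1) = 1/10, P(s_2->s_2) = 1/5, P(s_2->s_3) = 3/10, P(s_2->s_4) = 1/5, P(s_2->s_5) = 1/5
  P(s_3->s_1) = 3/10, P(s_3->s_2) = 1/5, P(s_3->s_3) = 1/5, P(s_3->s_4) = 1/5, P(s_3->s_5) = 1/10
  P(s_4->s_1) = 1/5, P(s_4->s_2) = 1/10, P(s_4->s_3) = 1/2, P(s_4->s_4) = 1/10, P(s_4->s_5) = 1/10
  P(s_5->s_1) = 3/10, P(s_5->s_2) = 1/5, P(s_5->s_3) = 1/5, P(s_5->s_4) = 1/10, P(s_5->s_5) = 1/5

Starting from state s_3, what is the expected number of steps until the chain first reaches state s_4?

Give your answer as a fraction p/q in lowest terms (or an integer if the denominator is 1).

Answer: 10620/1933

Derivation:
Let h_i = expected steps to first reach s_4 from state i.
Boundary: h_s_4 = 0.
First-step equations for the other states:
  h_s_1 = 1 + 1/10*h_s_1 + 1/10*h_s_2 + 3/10*h_s_3 + 1/5*h_s_4 + 3/10*h_s_5
  h_s_2 = 1 + 1/10*h_s_1 + 1/5*h_s_2 + 3/10*h_s_3 + 1/5*h_s_4 + 1/5*h_s_5
  h_s_3 = 1 + 3/10*h_s_1 + 1/5*h_s_2 + 1/5*h_s_3 + 1/5*h_s_4 + 1/10*h_s_5
  h_s_5 = 1 + 3/10*h_s_1 + 1/5*h_s_2 + 1/5*h_s_3 + 1/10*h_s_4 + 1/5*h_s_5

Substituting h_s_4 = 0 and rearranging gives the linear system (I - Q) h = 1:
  [9/10, -1/10, -3/10, -3/10] . (h_s_1, h_s_2, h_s_3, h_s_5) = 1
  [-1/10, 4/5, -3/10, -1/5] . (h_s_1, h_s_2, h_s_3, h_s_5) = 1
  [-3/10, -1/5, 4/5, -1/10] . (h_s_1, h_s_2, h_s_3, h_s_5) = 1
  [-3/10, -1/5, -1/5, 4/5] . (h_s_1, h_s_2, h_s_3, h_s_5) = 1

Solving yields:
  h_s_1 = 10810/1933
  h_s_2 = 10700/1933
  h_s_3 = 10620/1933
  h_s_5 = 11800/1933

Starting state is s_3, so the expected hitting time is h_s_3 = 10620/1933.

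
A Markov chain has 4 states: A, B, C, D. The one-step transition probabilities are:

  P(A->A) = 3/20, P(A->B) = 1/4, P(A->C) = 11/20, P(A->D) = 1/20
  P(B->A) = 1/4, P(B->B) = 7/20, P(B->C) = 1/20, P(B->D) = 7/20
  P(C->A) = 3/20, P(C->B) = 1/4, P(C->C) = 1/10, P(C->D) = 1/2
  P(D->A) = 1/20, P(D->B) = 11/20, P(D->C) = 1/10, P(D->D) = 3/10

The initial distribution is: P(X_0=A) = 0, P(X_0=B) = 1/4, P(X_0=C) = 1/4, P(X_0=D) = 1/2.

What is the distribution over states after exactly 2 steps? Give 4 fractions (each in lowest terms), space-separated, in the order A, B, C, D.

Answer: 5/32 321/800 27/200 123/400

Derivation:
Propagating the distribution step by step (d_{t+1} = d_t * P):
d_0 = (A=0, B=1/4, C=1/4, D=1/2)
  d_1[A] = 0*3/20 + 1/4*1/4 + 1/4*3/20 + 1/2*1/20 = 1/8
  d_1[B] = 0*1/4 + 1/4*7/20 + 1/4*1/4 + 1/2*11/20 = 17/40
  d_1[C] = 0*11/20 + 1/4*1/20 + 1/4*1/10 + 1/2*1/10 = 7/80
  d_1[D] = 0*1/20 + 1/4*7/20 + 1/4*1/2 + 1/2*3/10 = 29/80
d_1 = (A=1/8, B=17/40, C=7/80, D=29/80)
  d_2[A] = 1/8*3/20 + 17/40*1/4 + 7/80*3/20 + 29/80*1/20 = 5/32
  d_2[B] = 1/8*1/4 + 17/40*7/20 + 7/80*1/4 + 29/80*11/20 = 321/800
  d_2[C] = 1/8*11/20 + 17/40*1/20 + 7/80*1/10 + 29/80*1/10 = 27/200
  d_2[D] = 1/8*1/20 + 17/40*7/20 + 7/80*1/2 + 29/80*3/10 = 123/400
d_2 = (A=5/32, B=321/800, C=27/200, D=123/400)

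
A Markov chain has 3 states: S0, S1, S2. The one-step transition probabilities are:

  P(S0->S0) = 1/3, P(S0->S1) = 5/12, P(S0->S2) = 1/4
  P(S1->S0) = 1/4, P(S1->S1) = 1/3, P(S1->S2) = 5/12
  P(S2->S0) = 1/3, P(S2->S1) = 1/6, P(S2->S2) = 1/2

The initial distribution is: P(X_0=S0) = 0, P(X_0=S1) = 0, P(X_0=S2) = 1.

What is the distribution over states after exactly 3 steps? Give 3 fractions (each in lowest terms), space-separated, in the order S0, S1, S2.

Propagating the distribution step by step (d_{t+1} = d_t * P):
d_0 = (S0=0, S1=0, S2=1)
  d_1[S0] = 0*1/3 + 0*1/4 + 1*1/3 = 1/3
  d_1[S1] = 0*5/12 + 0*1/3 + 1*1/6 = 1/6
  d_1[S2] = 0*1/4 + 0*5/12 + 1*1/2 = 1/2
d_1 = (S0=1/3, S1=1/6, S2=1/2)
  d_2[S0] = 1/3*1/3 + 1/6*1/4 + 1/2*1/3 = 23/72
  d_2[S1] = 1/3*5/12 + 1/6*1/3 + 1/2*1/6 = 5/18
  d_2[S2] = 1/3*1/4 + 1/6*5/12 + 1/2*1/2 = 29/72
d_2 = (S0=23/72, S1=5/18, S2=29/72)
  d_3[S0] = 23/72*1/3 + 5/18*1/4 + 29/72*1/3 = 67/216
  d_3[S1] = 23/72*5/12 + 5/18*1/3 + 29/72*1/6 = 253/864
  d_3[S2] = 23/72*1/4 + 5/18*5/12 + 29/72*1/2 = 343/864
d_3 = (S0=67/216, S1=253/864, S2=343/864)

Answer: 67/216 253/864 343/864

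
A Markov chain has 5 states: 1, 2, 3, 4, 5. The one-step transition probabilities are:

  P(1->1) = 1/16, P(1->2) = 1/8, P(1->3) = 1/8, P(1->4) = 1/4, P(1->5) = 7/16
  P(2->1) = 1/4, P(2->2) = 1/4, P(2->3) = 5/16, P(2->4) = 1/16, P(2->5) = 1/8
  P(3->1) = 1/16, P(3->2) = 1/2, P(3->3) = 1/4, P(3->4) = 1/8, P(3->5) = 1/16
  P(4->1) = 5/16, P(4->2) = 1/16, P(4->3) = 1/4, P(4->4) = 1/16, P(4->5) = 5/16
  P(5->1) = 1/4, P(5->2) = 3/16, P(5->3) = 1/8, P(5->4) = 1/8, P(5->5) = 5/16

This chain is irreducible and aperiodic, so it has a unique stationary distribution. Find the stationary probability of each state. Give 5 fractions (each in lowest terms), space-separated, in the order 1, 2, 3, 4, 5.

Answer: 11423/62236 7529/31118 13229/62236 1945/15559 7373/31118

Derivation:
The stationary distribution satisfies pi = pi * P, i.e.:
  pi_1 = 1/16*pi_1 + 1/4*pi_2 + 1/16*pi_3 + 5/16*pi_4 + 1/4*pi_5
  pi_2 = 1/8*pi_1 + 1/4*pi_2 + 1/2*pi_3 + 1/16*pi_4 + 3/16*pi_5
  pi_3 = 1/8*pi_1 + 5/16*pi_2 + 1/4*pi_3 + 1/4*pi_4 + 1/8*pi_5
  pi_4 = 1/4*pi_1 + 1/16*pi_2 + 1/8*pi_3 + 1/16*pi_4 + 1/8*pi_5
  pi_5 = 7/16*pi_1 + 1/8*pi_2 + 1/16*pi_3 + 5/16*pi_4 + 5/16*pi_5
with normalization: pi_1 + pi_2 + pi_3 + pi_4 + pi_5 = 1.

Using the first 4 balance equations plus normalization, the linear system A*pi = b is:
  [-15/16, 1/4, 1/16, 5/16, 1/4] . pi = 0
  [1/8, -3/4, 1/2, 1/16, 3/16] . pi = 0
  [1/8, 5/16, -3/4, 1/4, 1/8] . pi = 0
  [1/4, 1/16, 1/8, -15/16, 1/8] . pi = 0
  [1, 1, 1, 1, 1] . pi = 1

Solving yields:
  pi_1 = 11423/62236
  pi_2 = 7529/31118
  pi_3 = 13229/62236
  pi_4 = 1945/15559
  pi_5 = 7373/31118

Verification (pi * P):
  11423/62236*1/16 + 7529/31118*1/4 + 13229/62236*1/16 + 1945/15559*5/16 + 7373/31118*1/4 = 11423/62236 = pi_1  (ok)
  11423/62236*1/8 + 7529/31118*1/4 + 13229/62236*1/2 + 1945/15559*1/16 + 7373/31118*3/16 = 7529/31118 = pi_2  (ok)
  11423/62236*1/8 + 7529/31118*5/16 + 13229/62236*1/4 + 1945/15559*1/4 + 7373/31118*1/8 = 13229/62236 = pi_3  (ok)
  11423/62236*1/4 + 7529/31118*1/16 + 13229/62236*1/8 + 1945/15559*1/16 + 7373/31118*1/8 = 1945/15559 = pi_4  (ok)
  11423/62236*7/16 + 7529/31118*1/8 + 13229/62236*1/16 + 1945/15559*5/16 + 7373/31118*5/16 = 7373/31118 = pi_5  (ok)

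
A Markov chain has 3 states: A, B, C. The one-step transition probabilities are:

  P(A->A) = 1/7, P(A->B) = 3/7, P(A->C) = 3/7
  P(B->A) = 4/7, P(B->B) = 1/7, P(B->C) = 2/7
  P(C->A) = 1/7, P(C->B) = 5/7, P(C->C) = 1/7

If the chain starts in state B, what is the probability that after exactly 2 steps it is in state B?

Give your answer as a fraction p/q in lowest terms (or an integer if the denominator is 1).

Computing P^2 by repeated multiplication:
P^1 =
  A: [1/7, 3/7, 3/7]
  B: [4/7, 1/7, 2/7]
  C: [1/7, 5/7, 1/7]
P^2 =
  A: [16/49, 3/7, 12/49]
  B: [10/49, 23/49, 16/49]
  C: [22/49, 13/49, 2/7]

(P^2)[B -> B] = 23/49

Answer: 23/49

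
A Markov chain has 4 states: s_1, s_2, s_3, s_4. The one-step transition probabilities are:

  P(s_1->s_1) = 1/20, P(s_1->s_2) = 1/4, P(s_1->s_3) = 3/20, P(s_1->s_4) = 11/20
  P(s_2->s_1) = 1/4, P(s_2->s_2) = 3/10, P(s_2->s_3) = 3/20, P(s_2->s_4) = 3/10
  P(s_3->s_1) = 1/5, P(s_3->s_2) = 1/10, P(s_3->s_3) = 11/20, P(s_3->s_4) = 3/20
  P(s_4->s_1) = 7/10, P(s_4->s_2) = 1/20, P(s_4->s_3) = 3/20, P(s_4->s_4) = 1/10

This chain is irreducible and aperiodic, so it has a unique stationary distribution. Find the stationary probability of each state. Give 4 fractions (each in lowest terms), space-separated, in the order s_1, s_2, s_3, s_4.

The stationary distribution satisfies pi = pi * P, i.e.:
  pi_s_1 = 1/20*pi_s_1 + 1/4*pi_s_2 + 1/5*pi_s_3 + 7/10*pi_s_4
  pi_s_2 = 1/4*pi_s_1 + 3/10*pi_s_2 + 1/10*pi_s_3 + 1/20*pi_s_4
  pi_s_3 = 3/20*pi_s_1 + 3/20*pi_s_2 + 11/20*pi_s_3 + 3/20*pi_s_4
  pi_s_4 = 11/20*pi_s_1 + 3/10*pi_s_2 + 3/20*pi_s_3 + 1/10*pi_s_4
with normalization: pi_s_1 + pi_s_2 + pi_s_3 + pi_s_4 = 1.

Using the first 3 balance equations plus normalization, the linear system A*pi = b is:
  [-19/20, 1/4, 1/5, 7/10] . pi = 0
  [1/4, -7/10, 1/10, 1/20] . pi = 0
  [3/20, 3/20, -9/20, 3/20] . pi = 0
  [1, 1, 1, 1] . pi = 1

Solving yields:
  pi_s_1 = 215/708
  pi_s_2 = 349/2124
  pi_s_3 = 1/4
  pi_s_4 = 599/2124

Verification (pi * P):
  215/708*1/20 + 349/2124*1/4 + 1/4*1/5 + 599/2124*7/10 = 215/708 = pi_s_1  (ok)
  215/708*1/4 + 349/2124*3/10 + 1/4*1/10 + 599/2124*1/20 = 349/2124 = pi_s_2  (ok)
  215/708*3/20 + 349/2124*3/20 + 1/4*11/20 + 599/2124*3/20 = 1/4 = pi_s_3  (ok)
  215/708*11/20 + 349/2124*3/10 + 1/4*3/20 + 599/2124*1/10 = 599/2124 = pi_s_4  (ok)

Answer: 215/708 349/2124 1/4 599/2124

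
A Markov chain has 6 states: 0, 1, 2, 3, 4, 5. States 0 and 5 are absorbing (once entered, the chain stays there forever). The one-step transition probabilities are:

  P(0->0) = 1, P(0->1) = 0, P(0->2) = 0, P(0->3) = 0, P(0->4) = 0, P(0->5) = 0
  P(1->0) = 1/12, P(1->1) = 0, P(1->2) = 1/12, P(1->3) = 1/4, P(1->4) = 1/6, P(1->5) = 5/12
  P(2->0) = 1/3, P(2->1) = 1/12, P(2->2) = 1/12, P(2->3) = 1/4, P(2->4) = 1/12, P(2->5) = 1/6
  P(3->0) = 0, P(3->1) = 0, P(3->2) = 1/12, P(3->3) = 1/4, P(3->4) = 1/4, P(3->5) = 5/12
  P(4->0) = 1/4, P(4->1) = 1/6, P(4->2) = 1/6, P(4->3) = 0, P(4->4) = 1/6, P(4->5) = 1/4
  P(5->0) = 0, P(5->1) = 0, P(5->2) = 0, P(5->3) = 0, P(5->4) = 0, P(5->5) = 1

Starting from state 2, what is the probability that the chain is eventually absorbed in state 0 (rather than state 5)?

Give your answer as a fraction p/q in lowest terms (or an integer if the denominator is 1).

Let a_i = P(absorbed in 0 | start in state i).
Boundary conditions: a_0 = 1, a_5 = 0.
For each transient state i, a_i = sum_j P(i->j) * a_j:
  a_1 = 1/12*a_0 + 0*a_1 + 1/12*a_2 + 1/4*a_3 + 1/6*a_4 + 5/12*a_5
  a_2 = 1/3*a_0 + 1/12*a_1 + 1/12*a_2 + 1/4*a_3 + 1/12*a_4 + 1/6*a_5
  a_3 = 0*a_0 + 0*a_1 + 1/12*a_2 + 1/4*a_3 + 1/4*a_4 + 5/12*a_5
  a_4 = 1/4*a_0 + 1/6*a_1 + 1/6*a_2 + 0*a_3 + 1/6*a_4 + 1/4*a_5

Substituting a_0 = 1 and a_5 = 0, rearrange to (I - Q) a = r where r[i] = P(i -> 0):
  [1, -1/12, -1/4, -1/6] . (a_1, a_2, a_3, a_4) = 1/12
  [-1/12, 11/12, -1/4, -1/12] . (a_1, a_2, a_3, a_4) = 1/3
  [0, -1/12, 3/4, -1/4] . (a_1, a_2, a_3, a_4) = 0
  [-1/6, -1/6, 0, 5/6] . (a_1, a_2, a_3, a_4) = 1/4

Solving yields:
  a_1 = 426/1715
  a_2 = 1653/3430
  a_3 = 2081/10290
  a_4 = 153/343

Starting state is 2, so the absorption probability is a_2 = 1653/3430.

Answer: 1653/3430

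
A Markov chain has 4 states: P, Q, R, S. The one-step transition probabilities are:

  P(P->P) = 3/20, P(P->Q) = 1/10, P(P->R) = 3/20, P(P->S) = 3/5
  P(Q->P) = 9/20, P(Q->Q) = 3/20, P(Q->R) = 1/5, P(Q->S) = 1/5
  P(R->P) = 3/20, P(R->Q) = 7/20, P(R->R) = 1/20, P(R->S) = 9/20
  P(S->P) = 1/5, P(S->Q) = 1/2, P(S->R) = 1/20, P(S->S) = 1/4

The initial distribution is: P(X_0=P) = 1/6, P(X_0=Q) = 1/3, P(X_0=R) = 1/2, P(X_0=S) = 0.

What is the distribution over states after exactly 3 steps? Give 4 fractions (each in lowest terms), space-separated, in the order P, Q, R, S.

Propagating the distribution step by step (d_{t+1} = d_t * P):
d_0 = (P=1/6, Q=1/3, R=1/2, S=0)
  d_1[P] = 1/6*3/20 + 1/3*9/20 + 1/2*3/20 + 0*1/5 = 1/4
  d_1[Q] = 1/6*1/10 + 1/3*3/20 + 1/2*7/20 + 0*1/2 = 29/120
  d_1[R] = 1/6*3/20 + 1/3*1/5 + 1/2*1/20 + 0*1/20 = 7/60
  d_1[S] = 1/6*3/5 + 1/3*1/5 + 1/2*9/20 + 0*1/4 = 47/120
d_1 = (P=1/4, Q=29/120, R=7/60, S=47/120)
  d_2[P] = 1/4*3/20 + 29/120*9/20 + 7/60*3/20 + 47/120*1/5 = 581/2400
  d_2[Q] = 1/4*1/10 + 29/120*3/20 + 7/60*7/20 + 47/120*1/2 = 143/480
  d_2[R] = 1/4*3/20 + 29/120*1/5 + 7/60*1/20 + 47/120*1/20 = 89/800
  d_2[S] = 1/4*3/5 + 29/120*1/5 + 7/60*9/20 + 47/120*1/4 = 279/800
d_2 = (P=581/2400, Q=143/480, R=89/800, S=279/800)
  d_3[P] = 581/2400*3/20 + 143/480*9/20 + 89/800*3/20 + 279/800*1/5 = 4109/16000
  d_3[Q] = 581/2400*1/10 + 143/480*3/20 + 89/800*7/20 + 279/800*1/2 = 6773/24000
  d_3[R] = 581/2400*3/20 + 143/480*1/5 + 89/800*1/20 + 279/800*1/20 = 5707/48000
  d_3[S] = 581/2400*3/5 + 143/480*1/5 + 89/800*9/20 + 279/800*1/4 = 821/2400
d_3 = (P=4109/16000, Q=6773/24000, R=5707/48000, S=821/2400)

Answer: 4109/16000 6773/24000 5707/48000 821/2400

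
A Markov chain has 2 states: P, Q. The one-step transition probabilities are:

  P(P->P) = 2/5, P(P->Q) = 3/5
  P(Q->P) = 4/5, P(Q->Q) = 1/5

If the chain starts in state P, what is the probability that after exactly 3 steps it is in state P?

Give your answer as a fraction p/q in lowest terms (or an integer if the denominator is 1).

Computing P^3 by repeated multiplication:
P^1 =
  P: [2/5, 3/5]
  Q: [4/5, 1/5]
P^2 =
  P: [16/25, 9/25]
  Q: [12/25, 13/25]
P^3 =
  P: [68/125, 57/125]
  Q: [76/125, 49/125]

(P^3)[P -> P] = 68/125

Answer: 68/125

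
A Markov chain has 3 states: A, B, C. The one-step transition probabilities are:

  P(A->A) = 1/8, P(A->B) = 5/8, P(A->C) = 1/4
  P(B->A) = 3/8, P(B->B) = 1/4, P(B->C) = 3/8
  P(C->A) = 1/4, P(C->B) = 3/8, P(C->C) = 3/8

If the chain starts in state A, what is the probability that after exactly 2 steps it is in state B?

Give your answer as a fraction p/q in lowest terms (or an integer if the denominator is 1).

Computing P^2 by repeated multiplication:
P^1 =
  A: [1/8, 5/8, 1/4]
  B: [3/8, 1/4, 3/8]
  C: [1/4, 3/8, 3/8]
P^2 =
  A: [5/16, 21/64, 23/64]
  B: [15/64, 7/16, 21/64]
  C: [17/64, 25/64, 11/32]

(P^2)[A -> B] = 21/64

Answer: 21/64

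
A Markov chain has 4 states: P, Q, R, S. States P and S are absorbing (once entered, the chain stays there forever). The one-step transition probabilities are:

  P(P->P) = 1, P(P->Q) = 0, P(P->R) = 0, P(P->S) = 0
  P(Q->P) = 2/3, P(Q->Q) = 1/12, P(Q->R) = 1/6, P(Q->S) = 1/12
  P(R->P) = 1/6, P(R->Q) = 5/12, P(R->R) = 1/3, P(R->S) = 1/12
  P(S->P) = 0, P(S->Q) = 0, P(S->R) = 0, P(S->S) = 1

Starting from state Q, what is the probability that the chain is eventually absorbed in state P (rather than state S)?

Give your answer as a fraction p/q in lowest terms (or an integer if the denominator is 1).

Answer: 34/39

Derivation:
Let a_i = P(absorbed in P | start in state i).
Boundary conditions: a_P = 1, a_S = 0.
For each transient state i, a_i = sum_j P(i->j) * a_j:
  a_Q = 2/3*a_P + 1/12*a_Q + 1/6*a_R + 1/12*a_S
  a_R = 1/6*a_P + 5/12*a_Q + 1/3*a_R + 1/12*a_S

Substituting a_P = 1 and a_S = 0, rearrange to (I - Q) a = r where r[i] = P(i -> P):
  [11/12, -1/6] . (a_Q, a_R) = 2/3
  [-5/12, 2/3] . (a_Q, a_R) = 1/6

Solving yields:
  a_Q = 34/39
  a_R = 31/39

Starting state is Q, so the absorption probability is a_Q = 34/39.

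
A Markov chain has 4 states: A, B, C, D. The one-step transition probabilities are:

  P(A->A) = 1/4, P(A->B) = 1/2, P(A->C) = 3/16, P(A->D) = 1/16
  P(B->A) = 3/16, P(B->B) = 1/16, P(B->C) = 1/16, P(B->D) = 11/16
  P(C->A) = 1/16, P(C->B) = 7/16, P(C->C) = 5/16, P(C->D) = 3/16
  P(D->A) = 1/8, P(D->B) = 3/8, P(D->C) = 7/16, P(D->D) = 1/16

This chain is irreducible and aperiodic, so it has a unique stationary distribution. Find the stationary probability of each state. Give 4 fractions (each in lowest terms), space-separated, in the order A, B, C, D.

The stationary distribution satisfies pi = pi * P, i.e.:
  pi_A = 1/4*pi_A + 3/16*pi_B + 1/16*pi_C + 1/8*pi_D
  pi_B = 1/2*pi_A + 1/16*pi_B + 7/16*pi_C + 3/8*pi_D
  pi_C = 3/16*pi_A + 1/16*pi_B + 5/16*pi_C + 7/16*pi_D
  pi_D = 1/16*pi_A + 11/16*pi_B + 3/16*pi_C + 1/16*pi_D
with normalization: pi_A + pi_B + pi_C + pi_D = 1.

Using the first 3 balance equations plus normalization, the linear system A*pi = b is:
  [-3/4, 3/16, 1/16, 1/8] . pi = 0
  [1/2, -15/16, 7/16, 3/8] . pi = 0
  [3/16, 1/16, -11/16, 7/16] . pi = 0
  [1, 1, 1, 1] . pi = 1

Solving yields:
  pi_A = 193/1312
  pi_B = 409/1312
  pi_C = 331/1312
  pi_D = 379/1312

Verification (pi * P):
  193/1312*1/4 + 409/1312*3/16 + 331/1312*1/16 + 379/1312*1/8 = 193/1312 = pi_A  (ok)
  193/1312*1/2 + 409/1312*1/16 + 331/1312*7/16 + 379/1312*3/8 = 409/1312 = pi_B  (ok)
  193/1312*3/16 + 409/1312*1/16 + 331/1312*5/16 + 379/1312*7/16 = 331/1312 = pi_C  (ok)
  193/1312*1/16 + 409/1312*11/16 + 331/1312*3/16 + 379/1312*1/16 = 379/1312 = pi_D  (ok)

Answer: 193/1312 409/1312 331/1312 379/1312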